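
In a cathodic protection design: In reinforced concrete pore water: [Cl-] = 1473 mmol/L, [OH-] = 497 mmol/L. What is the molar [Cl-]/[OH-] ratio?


Threshold parameter = [Cl-] / [OH-] (molar basis; both in mmol/L, so units cancel)
Ratio = 1473 / 497 = 2.96

2.96


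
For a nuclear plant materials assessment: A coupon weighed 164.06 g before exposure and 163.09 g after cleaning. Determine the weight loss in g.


Weight loss = initial − final
WL = 164.06 − 163.09 = 0.97 g

0.97 g


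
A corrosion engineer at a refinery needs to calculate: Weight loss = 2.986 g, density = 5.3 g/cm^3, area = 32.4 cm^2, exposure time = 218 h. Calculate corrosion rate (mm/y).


Apply the mm/y weight-loss relation: CR = 87600 * W / (D * A * T)
Numerator: 87600 * 2.986 = 261573.6
Denominator: 5.3 * 32.4 * 218 = 37434.96
CR = 261573.6 / 37434.96 = 6.9874 mm/y

6.9874 mm/y


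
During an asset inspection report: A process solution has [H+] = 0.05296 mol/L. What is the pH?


pH = −log10[H+]
pH = −log10(0.05296) = 1.28

1.28


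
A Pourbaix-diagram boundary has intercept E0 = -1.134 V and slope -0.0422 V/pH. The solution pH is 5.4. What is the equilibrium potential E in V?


Apply the Pourbaix line equation: E = E0 + slope*pH
E = -1.134 + (-0.0422)*5.4 = -1.134 + (-0.22788) = -1.36188 V
Rounded to 4 decimal places: E = -1.3619 V

-1.3619 V


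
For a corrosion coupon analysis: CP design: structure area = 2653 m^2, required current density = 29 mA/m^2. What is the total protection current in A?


I = area * current density, then convert mA → A (÷1000)
I = 2653 * 29 / 1000 = 76.94 A

76.94 A


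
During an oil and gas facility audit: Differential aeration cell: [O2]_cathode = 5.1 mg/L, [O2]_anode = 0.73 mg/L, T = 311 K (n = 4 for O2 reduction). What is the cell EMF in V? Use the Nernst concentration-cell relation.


Apply the Nernst concentration-cell relation: E = (RT/nF)*ln(C_cathode/C_anode)
RT/nF = 8.314*311/(4*96485) = 0.00669963 V
ln(5.1/0.73) = 1.94395
E = 0.00669963 * 1.94395 = 0.01302 V

0.01302 V


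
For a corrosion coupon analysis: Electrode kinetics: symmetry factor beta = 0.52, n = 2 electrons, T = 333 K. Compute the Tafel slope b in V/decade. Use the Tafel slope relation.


Apply the Tafel slope relation: b = 2.303*R*T/(beta*n*F)
Numerator: 2.303 * 8.314 * 333 = 6376.0
Denominator: 0.52 * 2 * 96485 = 100344.4
b = 6376.0 / 100344.4 = 0.064 V/decade

0.064 V/decade


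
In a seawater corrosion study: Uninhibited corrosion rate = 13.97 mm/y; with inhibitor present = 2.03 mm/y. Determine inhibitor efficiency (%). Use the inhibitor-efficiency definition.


Apply the inhibitor-efficiency definition: IE = (CR_blank − CR_inh)/CR_blank × 100
IE = (13.97 − 2.03) / 13.97 × 100
IE = 11.94 / 13.97 × 100 = 85.5 %

85.5 %


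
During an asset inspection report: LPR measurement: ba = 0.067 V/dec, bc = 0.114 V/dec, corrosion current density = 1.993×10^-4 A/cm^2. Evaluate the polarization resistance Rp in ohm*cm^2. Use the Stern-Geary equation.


Apply the Stern-Geary equation: Rp = ba*bc / (2.303*icorr*(ba+bc))
ba*bc = 0.067*0.114 = 0.007638
ba+bc = 0.181; 2.303*icorr*(ba+bc) = 2.303*1.993×10^-4*0.181 = 8.307681×10^-5
Rp = 0.007638 / 8.307681×10^-5 = 91.94 ohm*cm^2

91.94 ohm*cm^2


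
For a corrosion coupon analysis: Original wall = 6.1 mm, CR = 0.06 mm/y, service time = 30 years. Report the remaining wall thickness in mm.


Remaining wall = original − CR × time
t = 6.1 − 0.06*30 = 6.1 − 1.8 = 4.3 mm

4.3 mm


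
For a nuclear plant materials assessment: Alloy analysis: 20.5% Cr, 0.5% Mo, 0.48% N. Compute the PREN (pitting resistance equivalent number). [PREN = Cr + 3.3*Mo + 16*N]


Apply the PREN formula: PREN = Cr + 3.3*Mo + 16*N
PREN = 20.5 + 3.3*0.5 + 16*0.48
PREN = 20.5 + 1.65 + 7.68 = 29.83

29.83


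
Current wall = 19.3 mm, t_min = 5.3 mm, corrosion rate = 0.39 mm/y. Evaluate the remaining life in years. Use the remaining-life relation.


Apply the remaining-life relation: RL = (t_current − t_min) / CR
RL = (19.3 − 5.3) / 0.39 = 14.0 / 0.39 = 35.9 years

35.9 years


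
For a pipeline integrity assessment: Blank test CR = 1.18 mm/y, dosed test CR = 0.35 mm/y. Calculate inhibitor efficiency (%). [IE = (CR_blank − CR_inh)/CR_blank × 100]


Apply the inhibitor-efficiency definition: IE = (CR_blank − CR_inh)/CR_blank × 100
IE = (1.18 − 0.35) / 1.18 × 100
IE = 0.83 / 1.18 × 100 = 70.3 %

70.3 %


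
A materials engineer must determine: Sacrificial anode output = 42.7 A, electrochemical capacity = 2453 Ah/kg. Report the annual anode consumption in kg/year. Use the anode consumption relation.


Annual consumption = current * hours per year / capacity
Rate = 42.7 * 8760 / 2453 = 152.5 kg/year

152.5 kg/year


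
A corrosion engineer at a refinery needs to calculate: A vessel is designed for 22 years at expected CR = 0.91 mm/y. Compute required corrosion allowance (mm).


Corrosion allowance = CR × design life
CA = 0.91 * 22 = 20.02 mm

20.02 mm


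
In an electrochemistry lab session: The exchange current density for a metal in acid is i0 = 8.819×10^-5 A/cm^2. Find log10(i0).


i0 = 8.819×10^-5 A/cm^2
log10(i0) = -4.055

-4.055


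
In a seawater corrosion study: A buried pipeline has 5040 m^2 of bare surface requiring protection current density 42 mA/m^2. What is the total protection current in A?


I = area * current density, then convert mA → A (÷1000)
I = 5040 * 42 / 1000 = 211.68 A

211.68 A


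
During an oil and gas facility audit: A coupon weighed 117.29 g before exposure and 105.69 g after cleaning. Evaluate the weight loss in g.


Weight loss = initial − final
WL = 117.29 − 105.69 = 11.6 g

11.6 g


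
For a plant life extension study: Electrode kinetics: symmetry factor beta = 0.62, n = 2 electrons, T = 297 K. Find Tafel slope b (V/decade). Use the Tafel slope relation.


Apply the Tafel slope relation: b = 2.303*R*T/(beta*n*F)
Numerator: 2.303 * 8.314 * 297 = 5686.7
Denominator: 0.62 * 2 * 96485 = 119641.4
b = 5686.7 / 119641.4 = 0.0475 V/decade

0.0475 V/decade


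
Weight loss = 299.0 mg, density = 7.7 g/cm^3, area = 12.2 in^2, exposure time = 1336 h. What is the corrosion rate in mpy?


Apply the mpy weight-loss relation: CR = 534 * W / (D * A * T)
Numerator: 534 * 299.0 = 159666.0
Denominator: 7.7 * 12.2 * 1336 = 125503.84
CR = 159666.0 / 125503.84 = 1.2722 mpy

1.2722 mpy


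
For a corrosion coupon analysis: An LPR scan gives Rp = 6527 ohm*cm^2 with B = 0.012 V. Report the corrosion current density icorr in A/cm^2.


Apply the Stern-Geary relation: icorr = B / Rp
icorr = 0.012 / 6527 = 1.839×10^-6 A/cm^2

1.839×10^-6 A/cm^2


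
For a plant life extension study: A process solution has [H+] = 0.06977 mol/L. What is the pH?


pH = −log10[H+]
pH = −log10(0.06977) = 1.16

1.16


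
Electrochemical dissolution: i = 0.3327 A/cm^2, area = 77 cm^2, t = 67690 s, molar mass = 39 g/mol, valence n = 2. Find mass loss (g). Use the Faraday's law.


Apply Faraday's law: m = i*A*t*M / (n*F)
Total charge passed Q = i*A*t = 0.3327*77*67690 = 1734075.651 C
m = Q*M/(n*F) = 1734075.651*39/(2*96485) = 350.46355 g

350.46355 g


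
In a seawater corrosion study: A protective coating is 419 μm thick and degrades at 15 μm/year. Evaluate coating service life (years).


Service life = thickness / degradation rate
Life = 419 / 15 = 27.9 years

27.9 years


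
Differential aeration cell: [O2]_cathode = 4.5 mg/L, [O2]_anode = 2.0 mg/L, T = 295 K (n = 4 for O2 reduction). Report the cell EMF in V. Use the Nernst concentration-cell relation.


Apply the Nernst concentration-cell relation: E = (RT/nF)*ln(C_cathode/C_anode)
RT/nF = 8.314*295/(4*96485) = 0.00635495 V
ln(4.5/2.0) = 0.81093
E = 0.00635495 * 0.81093 = 0.00515 V

0.00515 V


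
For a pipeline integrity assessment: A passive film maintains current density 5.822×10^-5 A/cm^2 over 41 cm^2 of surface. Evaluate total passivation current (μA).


I = i_pass * A, then convert A → μA (×10^6)
I = 5.822×10^-5 * 41 * 10^6 = 2387.02 μA

2387.02 μA


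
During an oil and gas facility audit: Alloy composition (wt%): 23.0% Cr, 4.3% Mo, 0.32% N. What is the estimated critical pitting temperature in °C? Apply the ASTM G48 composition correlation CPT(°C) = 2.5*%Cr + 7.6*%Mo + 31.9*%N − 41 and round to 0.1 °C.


Apply the ASTM G48 empirical CPT estimate: CPT(°C) = 2.5*%Cr + 7.6*%Mo + 31.9*%N − 41
2.5*23.0 = 57.5; 7.6*4.3 = 32.68; 31.9*0.32 = 10.208
CPT = 57.5 + 32.68 + 10.208 − 41 = 59.388 °C
Rounded to 0.1 °C: CPT ≈ 59.4 °C

59.4 °C


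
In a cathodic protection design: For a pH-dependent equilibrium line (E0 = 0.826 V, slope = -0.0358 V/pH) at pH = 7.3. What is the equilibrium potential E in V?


Apply the Pourbaix line equation: E = E0 + slope*pH
E = 0.826 + (-0.0358)*7.3 = 0.826 + (-0.26134) = 0.56466 V
Rounded to 3 decimal places: E = 0.565 V

0.565 V


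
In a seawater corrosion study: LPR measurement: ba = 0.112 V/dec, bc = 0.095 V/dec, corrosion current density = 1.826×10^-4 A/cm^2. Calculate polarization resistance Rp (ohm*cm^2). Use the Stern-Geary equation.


Apply the Stern-Geary equation: Rp = ba*bc / (2.303*icorr*(ba+bc))
ba*bc = 0.112*0.095 = 0.01064
ba+bc = 0.207; 2.303*icorr*(ba+bc) = 2.303*1.826×10^-4*0.207 = 8.7049255×10^-5
Rp = 0.01064 / 8.7049255×10^-5 = 122.2 ohm*cm^2

122.2 ohm*cm^2


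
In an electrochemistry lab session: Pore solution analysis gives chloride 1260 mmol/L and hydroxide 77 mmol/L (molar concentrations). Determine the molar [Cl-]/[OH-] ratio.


Threshold parameter = [Cl-] / [OH-] (molar basis; both in mmol/L, so units cancel)
Ratio = 1260 / 77 = 16.36

16.36


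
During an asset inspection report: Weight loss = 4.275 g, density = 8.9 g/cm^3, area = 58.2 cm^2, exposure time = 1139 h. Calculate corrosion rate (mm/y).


Apply the mm/y weight-loss relation: CR = 87600 * W / (D * A * T)
Numerator: 87600 * 4.275 = 374490.0
Denominator: 8.9 * 58.2 * 1139 = 589979.22
CR = 374490.0 / 589979.22 = 0.634751 mm/y

0.634751 mm/y


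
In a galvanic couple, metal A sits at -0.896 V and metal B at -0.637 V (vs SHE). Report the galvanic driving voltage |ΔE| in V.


Driving voltage is the absolute potential difference.
|ΔE| = |-0.896 − (-0.637)| = 0.259 V

0.259 V


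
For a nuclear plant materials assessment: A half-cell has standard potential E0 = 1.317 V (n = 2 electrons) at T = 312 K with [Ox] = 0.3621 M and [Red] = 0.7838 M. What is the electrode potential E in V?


Apply the Nernst equation: E = E0 + (RT/nF)*ln([Ox]/[Red])
Step 1: RT/nF = 8.314*312/(2*96485) = 0.01344234 V
Step 2: [Ox]/[Red] = 0.3621/0.7838 = 0.46198
Step 3: ln(0.46198) = -0.772234
Step 4: correction = 0.01344234 * -0.772234 = -0.0104 V
E = 1.317 + -0.0104 = 1.3066 V

1.3066 V


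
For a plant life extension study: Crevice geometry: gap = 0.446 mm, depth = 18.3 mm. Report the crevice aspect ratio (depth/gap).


Aspect ratio = depth / gap
Ratio = 18.3 / 0.446 = 41.0

41.0


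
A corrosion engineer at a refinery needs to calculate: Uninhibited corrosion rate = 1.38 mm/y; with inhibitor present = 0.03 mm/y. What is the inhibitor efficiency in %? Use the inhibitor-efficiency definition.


Apply the inhibitor-efficiency definition: IE = (CR_blank − CR_inh)/CR_blank × 100
IE = (1.38 − 0.03) / 1.38 × 100
IE = 1.35 / 1.38 × 100 = 97.8 %

97.8 %


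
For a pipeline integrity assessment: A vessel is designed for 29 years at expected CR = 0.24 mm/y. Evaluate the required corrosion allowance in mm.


Corrosion allowance = CR × design life
CA = 0.24 * 29 = 6.96 mm

6.96 mm


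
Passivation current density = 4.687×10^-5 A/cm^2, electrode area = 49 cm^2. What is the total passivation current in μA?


I = i_pass * A, then convert A → μA (×10^6)
I = 4.687×10^-5 * 49 * 10^6 = 2296.63 μA

2296.63 μA


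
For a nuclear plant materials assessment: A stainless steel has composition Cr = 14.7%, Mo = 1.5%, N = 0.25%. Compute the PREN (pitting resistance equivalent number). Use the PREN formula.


Apply the PREN formula: PREN = Cr + 3.3*Mo + 16*N
PREN = 14.7 + 3.3*1.5 + 16*0.25
PREN = 14.7 + 4.95 + 4.0 = 23.65

23.65


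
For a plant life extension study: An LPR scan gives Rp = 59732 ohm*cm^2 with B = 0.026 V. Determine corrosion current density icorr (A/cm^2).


Apply the Stern-Geary relation: icorr = B / Rp
icorr = 0.026 / 59732 = 4.353×10^-7 A/cm^2

4.353×10^-7 A/cm^2


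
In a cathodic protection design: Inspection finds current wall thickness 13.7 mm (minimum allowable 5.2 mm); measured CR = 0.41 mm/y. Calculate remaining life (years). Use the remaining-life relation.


Apply the remaining-life relation: RL = (t_current − t_min) / CR
RL = (13.7 − 5.2) / 0.41 = 8.5 / 0.41 = 20.7 years

20.7 years


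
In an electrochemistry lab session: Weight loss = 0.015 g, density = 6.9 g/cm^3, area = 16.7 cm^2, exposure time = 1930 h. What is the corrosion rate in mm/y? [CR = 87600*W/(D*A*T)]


Apply the mm/y weight-loss relation: CR = 87600 * W / (D * A * T)
Numerator: 87600 * 0.015 = 1314.0
Denominator: 6.9 * 16.7 * 1930 = 222393.9
CR = 1314.0 / 222393.9 = 0.005908 mm/y

0.005908 mm/y


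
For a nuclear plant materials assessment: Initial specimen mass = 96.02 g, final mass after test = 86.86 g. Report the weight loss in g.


Weight loss = initial − final
WL = 96.02 − 86.86 = 9.16 g

9.16 g


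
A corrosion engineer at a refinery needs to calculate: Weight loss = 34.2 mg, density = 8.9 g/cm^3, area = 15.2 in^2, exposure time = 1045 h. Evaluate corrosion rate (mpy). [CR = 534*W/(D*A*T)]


Apply the mpy weight-loss relation: CR = 534 * W / (D * A * T)
Numerator: 534 * 34.2 = 18262.8
Denominator: 8.9 * 15.2 * 1045 = 141367.6
CR = 18262.8 / 141367.6 = 0.129 mpy

0.129 mpy


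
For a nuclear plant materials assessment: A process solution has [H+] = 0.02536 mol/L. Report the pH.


pH = −log10[H+]
pH = −log10(0.02536) = 1.6

1.6


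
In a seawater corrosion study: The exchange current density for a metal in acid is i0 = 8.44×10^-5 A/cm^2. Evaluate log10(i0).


i0 = 8.44×10^-5 A/cm^2
log10(i0) = -4.074

-4.074


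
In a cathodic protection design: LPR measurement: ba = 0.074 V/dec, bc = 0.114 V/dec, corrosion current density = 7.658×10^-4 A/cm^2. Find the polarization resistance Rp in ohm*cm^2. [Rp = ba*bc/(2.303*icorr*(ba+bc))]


Apply the Stern-Geary equation: Rp = ba*bc / (2.303*icorr*(ba+bc))
ba*bc = 0.074*0.114 = 0.008436
ba+bc = 0.188; 2.303*icorr*(ba+bc) = 2.303*7.658×10^-4*0.188 = 3.3156383×10^-4
Rp = 0.008436 / 3.3156383×10^-4 = 25.4 ohm*cm^2

25.4 ohm*cm^2


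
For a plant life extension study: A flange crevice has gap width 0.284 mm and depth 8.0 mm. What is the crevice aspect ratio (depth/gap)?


Aspect ratio = depth / gap
Ratio = 8.0 / 0.284 = 28.2

28.2


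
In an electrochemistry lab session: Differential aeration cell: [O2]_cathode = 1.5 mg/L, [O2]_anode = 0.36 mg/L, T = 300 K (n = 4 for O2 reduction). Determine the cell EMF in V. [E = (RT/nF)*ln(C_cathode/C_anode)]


Apply the Nernst concentration-cell relation: E = (RT/nF)*ln(C_cathode/C_anode)
RT/nF = 8.314*300/(4*96485) = 0.00646266 V
ln(1.5/0.36) = 1.42712
E = 0.00646266 * 1.42712 = 0.00922 V

0.00922 V


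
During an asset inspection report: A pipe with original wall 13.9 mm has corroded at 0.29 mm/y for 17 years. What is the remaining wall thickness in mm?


Remaining wall = original − CR × time
t = 13.9 − 0.29*17 = 13.9 − 4.93 = 8.97 mm

8.97 mm


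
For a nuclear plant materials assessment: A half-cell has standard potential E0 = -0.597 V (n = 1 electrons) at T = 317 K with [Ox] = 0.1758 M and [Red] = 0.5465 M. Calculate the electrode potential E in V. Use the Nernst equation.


Apply the Nernst equation: E = E0 + (RT/nF)*ln([Ox]/[Red])
Step 1: RT/nF = 8.314*317/(1*96485) = 0.02731552 V
Step 2: [Ox]/[Red] = 0.1758/0.5465 = 0.321683
Step 3: ln(0.321683) = -1.134189
Step 4: correction = 0.02731552 * -1.134189 = -0.031 V
E = -0.597 + -0.031 = -0.628 V

-0.628 V


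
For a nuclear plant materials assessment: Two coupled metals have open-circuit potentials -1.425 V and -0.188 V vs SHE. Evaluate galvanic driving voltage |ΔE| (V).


Driving voltage is the absolute potential difference.
|ΔE| = |-1.425 − (-0.188)| = 1.237 V

1.237 V


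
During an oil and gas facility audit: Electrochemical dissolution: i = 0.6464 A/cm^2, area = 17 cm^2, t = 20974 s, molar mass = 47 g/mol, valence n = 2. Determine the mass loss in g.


Apply Faraday's law: m = i*A*t*M / (n*F)
Total charge passed Q = i*A*t = 0.6464*17*20974 = 230479.0912 C
m = Q*M/(n*F) = 230479.0912*47/(2*96485) = 56.1358 g

56.1358 g


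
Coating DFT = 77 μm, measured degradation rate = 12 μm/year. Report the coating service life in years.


Service life = thickness / degradation rate
Life = 77 / 12 = 6.4 years

6.4 years


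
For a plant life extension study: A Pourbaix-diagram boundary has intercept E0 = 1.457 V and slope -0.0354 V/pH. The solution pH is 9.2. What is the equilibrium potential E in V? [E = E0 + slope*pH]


Apply the Pourbaix line equation: E = E0 + slope*pH
E = 1.457 + (-0.0354)*9.2 = 1.457 + (-0.32568) = 1.13132 V
Rounded to 4 decimal places: E = 1.1313 V

1.1313 V


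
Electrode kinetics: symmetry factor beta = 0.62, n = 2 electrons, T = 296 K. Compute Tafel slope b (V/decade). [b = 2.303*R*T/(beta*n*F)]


Apply the Tafel slope relation: b = 2.303*R*T/(beta*n*F)
Numerator: 2.303 * 8.314 * 296 = 5667.55
Denominator: 0.62 * 2 * 96485 = 119641.4
b = 5667.55 / 119641.4 = 0.047 V/decade

0.047 V/decade


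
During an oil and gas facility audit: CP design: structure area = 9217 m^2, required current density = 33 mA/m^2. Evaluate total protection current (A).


I = area * current density, then convert mA → A (÷1000)
I = 9217 * 33 / 1000 = 304.16 A

304.16 A


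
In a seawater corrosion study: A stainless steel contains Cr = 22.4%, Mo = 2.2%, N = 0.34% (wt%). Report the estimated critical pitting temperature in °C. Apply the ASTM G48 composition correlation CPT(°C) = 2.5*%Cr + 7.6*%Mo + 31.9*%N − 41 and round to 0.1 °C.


Apply the ASTM G48 empirical CPT estimate: CPT(°C) = 2.5*%Cr + 7.6*%Mo + 31.9*%N − 41
2.5*22.4 = 56; 7.6*2.2 = 16.72; 31.9*0.34 = 10.846
CPT = 56 + 16.72 + 10.846 − 41 = 42.566 °C
Rounded to 0.1 °C: CPT ≈ 42.6 °C

42.6 °C


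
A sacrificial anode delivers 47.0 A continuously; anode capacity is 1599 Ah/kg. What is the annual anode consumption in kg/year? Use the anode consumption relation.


Annual consumption = current * hours per year / capacity
Rate = 47.0 * 8760 / 1599 = 257.5 kg/year

257.5 kg/year


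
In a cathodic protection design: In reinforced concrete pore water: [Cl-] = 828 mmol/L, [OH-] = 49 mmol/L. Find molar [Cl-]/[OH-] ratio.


Threshold parameter = [Cl-] / [OH-] (molar basis; both in mmol/L, so units cancel)
Ratio = 828 / 49 = 16.9

16.9


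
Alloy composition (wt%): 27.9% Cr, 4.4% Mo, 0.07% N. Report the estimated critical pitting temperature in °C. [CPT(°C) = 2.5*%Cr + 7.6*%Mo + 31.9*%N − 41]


Apply the ASTM G48 empirical CPT estimate: CPT(°C) = 2.5*%Cr + 7.6*%Mo + 31.9*%N − 41
2.5*27.9 = 69.75; 7.6*4.4 = 33.44; 31.9*0.07 = 2.233
CPT = 69.75 + 33.44 + 2.233 − 41 = 64.423 °C
Rounded to 0.1 °C: CPT ≈ 64.4 °C

64.4 °C


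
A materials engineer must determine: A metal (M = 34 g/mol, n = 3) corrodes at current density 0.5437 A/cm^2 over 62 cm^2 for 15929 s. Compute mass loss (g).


Apply Faraday's law: m = i*A*t*M / (n*F)
Total charge passed Q = i*A*t = 0.5437*62*15929 = 536957.0326 C
m = Q*M/(n*F) = 536957.0326*34/(3*96485) = 63.0721 g

63.0721 g


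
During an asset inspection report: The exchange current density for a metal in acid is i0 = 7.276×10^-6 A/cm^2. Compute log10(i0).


i0 = 7.276×10^-6 A/cm^2
log10(i0) = -5.138

-5.138


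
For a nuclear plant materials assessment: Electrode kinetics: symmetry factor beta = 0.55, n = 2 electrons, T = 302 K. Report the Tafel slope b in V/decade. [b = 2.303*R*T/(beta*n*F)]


Apply the Tafel slope relation: b = 2.303*R*T/(beta*n*F)
Numerator: 2.303 * 8.314 * 302 = 5782.44
Denominator: 0.55 * 2 * 96485 = 106133.5
b = 5782.44 / 106133.5 = 0.0545 V/decade

0.0545 V/decade


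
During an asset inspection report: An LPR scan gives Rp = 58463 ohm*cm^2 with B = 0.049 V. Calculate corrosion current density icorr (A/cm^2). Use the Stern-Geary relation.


Apply the Stern-Geary relation: icorr = B / Rp
icorr = 0.049 / 58463 = 8.381×10^-7 A/cm^2

8.381×10^-7 A/cm^2


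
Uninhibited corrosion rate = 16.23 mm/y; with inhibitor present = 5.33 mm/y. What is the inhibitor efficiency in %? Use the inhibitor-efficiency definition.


Apply the inhibitor-efficiency definition: IE = (CR_blank − CR_inh)/CR_blank × 100
IE = (16.23 − 5.33) / 16.23 × 100
IE = 10.9 / 16.23 × 100 = 67.2 %

67.2 %


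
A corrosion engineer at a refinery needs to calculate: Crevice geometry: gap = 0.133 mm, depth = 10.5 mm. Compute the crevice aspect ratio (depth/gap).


Aspect ratio = depth / gap
Ratio = 10.5 / 0.133 = 78.9

78.9


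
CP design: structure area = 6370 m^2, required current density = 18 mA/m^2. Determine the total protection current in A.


I = area * current density, then convert mA → A (÷1000)
I = 6370 * 18 / 1000 = 114.66 A

114.66 A


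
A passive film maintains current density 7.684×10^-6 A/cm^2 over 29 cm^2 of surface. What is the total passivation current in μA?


I = i_pass * A, then convert A → μA (×10^6)
I = 7.684×10^-6 * 29 * 10^6 = 222.84 μA

222.84 μA


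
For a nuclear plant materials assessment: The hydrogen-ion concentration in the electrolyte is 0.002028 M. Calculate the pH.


pH = −log10[H+]
pH = −log10(0.002028) = 2.69

2.69


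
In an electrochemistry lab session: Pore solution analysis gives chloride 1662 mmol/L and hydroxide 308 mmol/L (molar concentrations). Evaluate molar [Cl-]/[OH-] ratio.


Threshold parameter = [Cl-] / [OH-] (molar basis; both in mmol/L, so units cancel)
Ratio = 1662 / 308 = 5.4

5.4


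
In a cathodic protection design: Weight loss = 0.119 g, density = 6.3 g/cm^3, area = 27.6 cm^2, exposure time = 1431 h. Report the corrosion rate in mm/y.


Apply the mm/y weight-loss relation: CR = 87600 * W / (D * A * T)
Numerator: 87600 * 0.119 = 10424.4
Denominator: 6.3 * 27.6 * 1431 = 248822.28
CR = 10424.4 / 248822.28 = 0.04189 mm/y

0.04189 mm/y


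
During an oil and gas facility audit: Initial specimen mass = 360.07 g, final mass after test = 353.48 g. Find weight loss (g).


Weight loss = initial − final
WL = 360.07 − 353.48 = 6.59 g

6.59 g


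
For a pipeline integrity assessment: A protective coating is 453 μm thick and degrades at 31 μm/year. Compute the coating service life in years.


Service life = thickness / degradation rate
Life = 453 / 31 = 14.6 years

14.6 years


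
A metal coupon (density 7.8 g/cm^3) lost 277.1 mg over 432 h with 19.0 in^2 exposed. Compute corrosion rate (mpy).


Apply the mpy weight-loss relation: CR = 534 * W / (D * A * T)
Numerator: 534 * 277.1 = 147971.4
Denominator: 7.8 * 19.0 * 432 = 64022.4
CR = 147971.4 / 64022.4 = 2.311 mpy

2.311 mpy


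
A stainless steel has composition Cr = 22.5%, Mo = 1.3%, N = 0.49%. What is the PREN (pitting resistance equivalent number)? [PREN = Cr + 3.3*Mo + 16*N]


Apply the PREN formula: PREN = Cr + 3.3*Mo + 16*N
PREN = 22.5 + 3.3*1.3 + 16*0.49
PREN = 22.5 + 4.29 + 7.84 = 34.63

34.63


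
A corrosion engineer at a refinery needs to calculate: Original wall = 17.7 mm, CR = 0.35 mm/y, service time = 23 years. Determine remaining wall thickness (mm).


Remaining wall = original − CR × time
t = 17.7 − 0.35*23 = 17.7 − 8.05 = 9.65 mm

9.65 mm


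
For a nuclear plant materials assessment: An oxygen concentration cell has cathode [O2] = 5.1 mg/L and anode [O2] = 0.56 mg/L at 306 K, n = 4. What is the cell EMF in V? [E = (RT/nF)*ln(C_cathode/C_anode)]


Apply the Nernst concentration-cell relation: E = (RT/nF)*ln(C_cathode/C_anode)
RT/nF = 8.314*306/(4*96485) = 0.00659192 V
ln(5.1/0.56) = 2.20906
E = 0.00659192 * 2.20906 = 0.01456 V

0.01456 V


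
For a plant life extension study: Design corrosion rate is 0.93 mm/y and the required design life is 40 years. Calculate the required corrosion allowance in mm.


Corrosion allowance = CR × design life
CA = 0.93 * 40 = 37.2 mm

37.2 mm


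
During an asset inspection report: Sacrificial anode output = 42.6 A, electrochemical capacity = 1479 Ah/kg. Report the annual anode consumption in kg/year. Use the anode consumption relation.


Annual consumption = current * hours per year / capacity
Rate = 42.6 * 8760 / 1479 = 252.3 kg/year

252.3 kg/year


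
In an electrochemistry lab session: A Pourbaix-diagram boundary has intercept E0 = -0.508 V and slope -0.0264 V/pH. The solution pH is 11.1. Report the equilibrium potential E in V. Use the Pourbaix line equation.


Apply the Pourbaix line equation: E = E0 + slope*pH
E = -0.508 + (-0.0264)*11.1 = -0.508 + (-0.29304) = -0.80104 V
Rounded to 3 decimal places: E = -0.801 V

-0.801 V


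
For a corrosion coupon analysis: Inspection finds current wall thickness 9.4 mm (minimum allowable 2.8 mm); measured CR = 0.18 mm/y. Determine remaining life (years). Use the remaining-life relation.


Apply the remaining-life relation: RL = (t_current − t_min) / CR
RL = (9.4 − 2.8) / 0.18 = 6.6 / 0.18 = 36.7 years

36.7 years


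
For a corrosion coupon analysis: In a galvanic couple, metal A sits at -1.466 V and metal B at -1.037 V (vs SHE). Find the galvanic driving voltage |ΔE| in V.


Driving voltage is the absolute potential difference.
|ΔE| = |-1.466 − (-1.037)| = 0.429 V

0.429 V


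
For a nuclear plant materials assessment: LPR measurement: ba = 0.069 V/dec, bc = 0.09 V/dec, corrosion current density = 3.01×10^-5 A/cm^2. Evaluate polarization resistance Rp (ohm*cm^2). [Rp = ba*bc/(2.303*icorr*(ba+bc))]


Apply the Stern-Geary equation: Rp = ba*bc / (2.303*icorr*(ba+bc))
ba*bc = 0.069*0.09 = 0.00621
ba+bc = 0.159; 2.303*icorr*(ba+bc) = 2.303*3.01×10^-5*0.159 = 1.1021928×10^-5
Rp = 0.00621 / 1.1021928×10^-5 = 563.42 ohm*cm^2

563.42 ohm*cm^2


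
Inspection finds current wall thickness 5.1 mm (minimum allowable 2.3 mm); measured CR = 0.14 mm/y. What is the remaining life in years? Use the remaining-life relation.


Apply the remaining-life relation: RL = (t_current − t_min) / CR
RL = (5.1 − 2.3) / 0.14 = 2.8 / 0.14 = 20.0 years

20.0 years


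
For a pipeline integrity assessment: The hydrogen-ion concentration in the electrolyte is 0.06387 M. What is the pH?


pH = −log10[H+]
pH = −log10(0.06387) = 1.19

1.19


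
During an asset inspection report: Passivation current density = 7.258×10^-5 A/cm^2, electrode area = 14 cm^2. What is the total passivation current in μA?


I = i_pass * A, then convert A → μA (×10^6)
I = 7.258×10^-5 * 14 * 10^6 = 1016.12 μA

1016.12 μA


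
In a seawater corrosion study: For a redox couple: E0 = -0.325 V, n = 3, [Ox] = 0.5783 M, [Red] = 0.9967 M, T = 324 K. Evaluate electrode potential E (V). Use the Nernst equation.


Apply the Nernst equation: E = E0 + (RT/nF)*ln([Ox]/[Red])
Step 1: RT/nF = 8.314*324/(3*96485) = 0.00930623 V
Step 2: [Ox]/[Red] = 0.5783/0.9967 = 0.580215
Step 3: ln(0.580215) = -0.544357
Step 4: correction = 0.00930623 * -0.544357 = -0.0051 V
E = -0.325 + -0.0051 = -0.3301 V

-0.3301 V


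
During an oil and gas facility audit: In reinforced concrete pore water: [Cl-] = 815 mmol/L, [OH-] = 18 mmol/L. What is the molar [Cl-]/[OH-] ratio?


Threshold parameter = [Cl-] / [OH-] (molar basis; both in mmol/L, so units cancel)
Ratio = 815 / 18 = 45.28

45.28


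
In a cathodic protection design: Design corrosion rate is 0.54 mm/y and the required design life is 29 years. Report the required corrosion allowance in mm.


Corrosion allowance = CR × design life
CA = 0.54 * 29 = 15.66 mm

15.66 mm


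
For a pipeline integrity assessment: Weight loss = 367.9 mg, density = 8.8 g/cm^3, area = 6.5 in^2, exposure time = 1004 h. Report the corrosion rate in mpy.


Apply the mpy weight-loss relation: CR = 534 * W / (D * A * T)
Numerator: 534 * 367.9 = 196458.6
Denominator: 8.8 * 6.5 * 1004 = 57428.8
CR = 196458.6 / 57428.8 = 3.421 mpy

3.421 mpy


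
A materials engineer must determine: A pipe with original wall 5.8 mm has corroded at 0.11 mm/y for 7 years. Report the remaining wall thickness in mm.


Remaining wall = original − CR × time
t = 5.8 − 0.11*7 = 5.8 − 0.77 = 5.03 mm

5.03 mm


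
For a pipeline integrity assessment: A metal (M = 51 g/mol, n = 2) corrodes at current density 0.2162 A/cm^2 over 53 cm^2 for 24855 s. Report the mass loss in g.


Apply Faraday's law: m = i*A*t*M / (n*F)
Total charge passed Q = i*A*t = 0.2162*53*24855 = 284803.503 C
m = Q*M/(n*F) = 284803.503*51/(2*96485) = 75.27066 g

75.27066 g


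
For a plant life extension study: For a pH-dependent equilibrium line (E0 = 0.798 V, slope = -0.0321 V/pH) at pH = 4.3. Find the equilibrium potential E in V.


Apply the Pourbaix line equation: E = E0 + slope*pH
E = 0.798 + (-0.0321)*4.3 = 0.798 + (-0.13803) = 0.65997 V
Rounded to 4 decimal places: E = 0.6600 V

0.6600 V


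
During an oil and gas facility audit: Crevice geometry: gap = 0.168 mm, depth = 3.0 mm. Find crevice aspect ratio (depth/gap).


Aspect ratio = depth / gap
Ratio = 3.0 / 0.168 = 17.9

17.9


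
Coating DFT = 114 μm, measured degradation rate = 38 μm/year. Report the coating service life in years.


Service life = thickness / degradation rate
Life = 114 / 38 = 3.0 years

3.0 years


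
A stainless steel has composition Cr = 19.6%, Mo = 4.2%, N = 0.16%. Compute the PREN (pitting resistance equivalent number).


Apply the PREN formula: PREN = Cr + 3.3*Mo + 16*N
PREN = 19.6 + 3.3*4.2 + 16*0.16
PREN = 19.6 + 13.86 + 2.56 = 36.02

36.02


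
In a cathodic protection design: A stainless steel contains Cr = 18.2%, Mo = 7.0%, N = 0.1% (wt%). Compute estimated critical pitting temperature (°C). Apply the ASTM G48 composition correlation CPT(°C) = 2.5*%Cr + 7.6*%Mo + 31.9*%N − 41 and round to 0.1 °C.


Apply the ASTM G48 empirical CPT estimate: CPT(°C) = 2.5*%Cr + 7.6*%Mo + 31.9*%N − 41
2.5*18.2 = 45.5; 7.6*7.0 = 53.2; 31.9*0.1 = 3.19
CPT = 45.5 + 53.2 + 3.19 − 41 = 60.89 °C
Rounded to 0.1 °C: CPT ≈ 60.9 °C

60.9 °C


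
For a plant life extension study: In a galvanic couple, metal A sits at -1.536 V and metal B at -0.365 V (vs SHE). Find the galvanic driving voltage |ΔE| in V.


Driving voltage is the absolute potential difference.
|ΔE| = |-1.536 − (-0.365)| = 1.171 V

1.171 V


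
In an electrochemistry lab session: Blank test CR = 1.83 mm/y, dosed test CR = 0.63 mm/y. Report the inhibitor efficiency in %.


Apply the inhibitor-efficiency definition: IE = (CR_blank − CR_inh)/CR_blank × 100
IE = (1.83 − 0.63) / 1.83 × 100
IE = 1.2 / 1.83 × 100 = 65.6 %

65.6 %


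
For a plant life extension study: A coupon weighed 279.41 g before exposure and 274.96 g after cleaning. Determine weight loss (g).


Weight loss = initial − final
WL = 279.41 − 274.96 = 4.45 g

4.45 g


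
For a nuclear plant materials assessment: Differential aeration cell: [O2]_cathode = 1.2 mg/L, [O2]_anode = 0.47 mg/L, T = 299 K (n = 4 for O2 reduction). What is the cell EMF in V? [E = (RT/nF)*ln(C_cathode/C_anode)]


Apply the Nernst concentration-cell relation: E = (RT/nF)*ln(C_cathode/C_anode)
RT/nF = 8.314*299/(4*96485) = 0.00644112 V
ln(1.2/0.47) = 0.93734
E = 0.00644112 * 0.93734 = 0.00604 V

0.00604 V


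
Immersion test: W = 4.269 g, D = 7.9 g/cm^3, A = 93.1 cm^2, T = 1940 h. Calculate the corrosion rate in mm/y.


Apply the mm/y weight-loss relation: CR = 87600 * W / (D * A * T)
Numerator: 87600 * 4.269 = 373964.4
Denominator: 7.9 * 93.1 * 1940 = 1426850.6
CR = 373964.4 / 1426850.6 = 0.262091 mm/y

0.262091 mm/y


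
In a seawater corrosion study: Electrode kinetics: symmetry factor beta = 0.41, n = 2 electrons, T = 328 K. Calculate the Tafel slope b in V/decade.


Apply the Tafel slope relation: b = 2.303*R*T/(beta*n*F)
Numerator: 2.303 * 8.314 * 328 = 6280.26
Denominator: 0.41 * 2 * 96485 = 79117.7
b = 6280.26 / 79117.7 = 0.079 V/decade

0.079 V/decade


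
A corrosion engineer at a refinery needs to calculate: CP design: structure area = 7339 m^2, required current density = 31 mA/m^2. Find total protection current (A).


I = area * current density, then convert mA → A (÷1000)
I = 7339 * 31 / 1000 = 227.51 A

227.51 A


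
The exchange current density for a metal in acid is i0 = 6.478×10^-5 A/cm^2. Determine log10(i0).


i0 = 6.478×10^-5 A/cm^2
log10(i0) = -4.189

-4.189


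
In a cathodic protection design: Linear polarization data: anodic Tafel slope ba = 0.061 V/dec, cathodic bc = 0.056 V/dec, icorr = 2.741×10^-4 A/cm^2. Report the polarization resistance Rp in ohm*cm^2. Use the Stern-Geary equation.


Apply the Stern-Geary equation: Rp = ba*bc / (2.303*icorr*(ba+bc))
ba*bc = 0.061*0.056 = 0.003416
ba+bc = 0.117; 2.303*icorr*(ba+bc) = 2.303*2.741×10^-4*0.117 = 7.3856519×10^-5
Rp = 0.003416 / 7.3856519×10^-5 = 46.25 ohm*cm^2

46.25 ohm*cm^2


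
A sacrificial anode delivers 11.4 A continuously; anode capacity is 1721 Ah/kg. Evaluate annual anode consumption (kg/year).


Annual consumption = current * hours per year / capacity
Rate = 11.4 * 8760 / 1721 = 58.0 kg/year

58.0 kg/year


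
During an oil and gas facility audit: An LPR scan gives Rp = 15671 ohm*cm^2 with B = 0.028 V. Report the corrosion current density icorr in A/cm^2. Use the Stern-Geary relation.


Apply the Stern-Geary relation: icorr = B / Rp
icorr = 0.028 / 15671 = 1.787×10^-6 A/cm^2

1.787×10^-6 A/cm^2


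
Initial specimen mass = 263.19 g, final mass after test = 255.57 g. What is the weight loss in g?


Weight loss = initial − final
WL = 263.19 − 255.57 = 7.62 g

7.62 g


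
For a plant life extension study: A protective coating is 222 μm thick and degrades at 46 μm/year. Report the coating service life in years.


Service life = thickness / degradation rate
Life = 222 / 46 = 4.8 years

4.8 years


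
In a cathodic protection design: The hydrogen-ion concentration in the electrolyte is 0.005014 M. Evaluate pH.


pH = −log10[H+]
pH = −log10(0.005014) = 2.3

2.3


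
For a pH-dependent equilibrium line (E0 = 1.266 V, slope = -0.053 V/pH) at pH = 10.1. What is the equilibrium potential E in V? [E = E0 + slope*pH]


Apply the Pourbaix line equation: E = E0 + slope*pH
E = 1.266 + (-0.053)*10.1 = 1.266 + (-0.5353) = 0.7307 V
Rounded to 4 decimal places: E = 0.7307 V

0.7307 V


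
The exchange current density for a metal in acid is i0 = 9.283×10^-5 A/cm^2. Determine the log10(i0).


i0 = 9.283×10^-5 A/cm^2
log10(i0) = -4.032

-4.032


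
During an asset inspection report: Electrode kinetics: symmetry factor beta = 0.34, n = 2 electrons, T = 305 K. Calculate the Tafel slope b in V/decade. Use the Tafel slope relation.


Apply the Tafel slope relation: b = 2.303*R*T/(beta*n*F)
Numerator: 2.303 * 8.314 * 305 = 5839.88
Denominator: 0.34 * 2 * 96485 = 65609.8
b = 5839.88 / 65609.8 = 0.089 V/decade

0.089 V/decade


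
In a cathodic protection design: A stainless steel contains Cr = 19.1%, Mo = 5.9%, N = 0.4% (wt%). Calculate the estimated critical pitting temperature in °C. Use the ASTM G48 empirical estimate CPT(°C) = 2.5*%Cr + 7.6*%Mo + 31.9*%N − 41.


Apply the ASTM G48 empirical CPT estimate: CPT(°C) = 2.5*%Cr + 7.6*%Mo + 31.9*%N − 41
2.5*19.1 = 47.75; 7.6*5.9 = 44.84; 31.9*0.4 = 12.76
CPT = 47.75 + 44.84 + 12.76 − 41 = 64.35 °C
Rounded to 0.1 °C: CPT ≈ 64.4 °C

64.4 °C


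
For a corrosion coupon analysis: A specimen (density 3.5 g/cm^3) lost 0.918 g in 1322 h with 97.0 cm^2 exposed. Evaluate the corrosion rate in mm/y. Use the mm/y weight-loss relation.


Apply the mm/y weight-loss relation: CR = 87600 * W / (D * A * T)
Numerator: 87600 * 0.918 = 80416.8
Denominator: 3.5 * 97.0 * 1322 = 448819.0
CR = 80416.8 / 448819.0 = 0.179174 mm/y

0.179174 mm/y


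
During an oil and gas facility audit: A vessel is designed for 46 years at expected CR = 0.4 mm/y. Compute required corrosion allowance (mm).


Corrosion allowance = CR × design life
CA = 0.4 * 46 = 18.4 mm

18.4 mm


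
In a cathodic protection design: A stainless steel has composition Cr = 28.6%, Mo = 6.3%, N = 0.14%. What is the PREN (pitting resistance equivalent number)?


Apply the PREN formula: PREN = Cr + 3.3*Mo + 16*N
PREN = 28.6 + 3.3*6.3 + 16*0.14
PREN = 28.6 + 20.79 + 2.24 = 51.63

51.63


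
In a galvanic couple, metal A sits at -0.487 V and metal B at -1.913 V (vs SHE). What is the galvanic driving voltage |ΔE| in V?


Driving voltage is the absolute potential difference.
|ΔE| = |-0.487 − (-1.913)| = 1.426 V

1.426 V


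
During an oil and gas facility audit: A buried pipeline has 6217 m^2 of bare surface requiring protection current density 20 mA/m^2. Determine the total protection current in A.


I = area * current density, then convert mA → A (÷1000)
I = 6217 * 20 / 1000 = 124.34 A

124.34 A


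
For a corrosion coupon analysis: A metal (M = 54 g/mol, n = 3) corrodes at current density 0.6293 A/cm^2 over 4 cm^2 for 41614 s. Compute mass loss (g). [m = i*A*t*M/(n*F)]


Apply Faraday's law: m = i*A*t*M / (n*F)
Total charge passed Q = i*A*t = 0.6293*4*41614 = 104750.7608 C
m = Q*M/(n*F) = 104750.7608*54/(3*96485) = 19.54204 g

19.54204 g


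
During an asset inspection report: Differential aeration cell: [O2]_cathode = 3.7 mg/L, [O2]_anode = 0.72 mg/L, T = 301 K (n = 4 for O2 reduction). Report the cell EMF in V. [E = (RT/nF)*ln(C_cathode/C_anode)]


Apply the Nernst concentration-cell relation: E = (RT/nF)*ln(C_cathode/C_anode)
RT/nF = 8.314*301/(4*96485) = 0.0064842 V
ln(3.7/0.72) = 1.63684
E = 0.0064842 * 1.63684 = 0.01061 V

0.01061 V


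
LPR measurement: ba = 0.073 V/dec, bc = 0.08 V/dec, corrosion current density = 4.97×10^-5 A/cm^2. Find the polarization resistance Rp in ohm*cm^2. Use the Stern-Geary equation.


Apply the Stern-Geary equation: Rp = ba*bc / (2.303*icorr*(ba+bc))
ba*bc = 0.073*0.08 = 0.00584
ba+bc = 0.153; 2.303*icorr*(ba+bc) = 2.303*4.97×10^-5*0.153 = 1.7512242×10^-5
Rp = 0.00584 / 1.7512242×10^-5 = 333.5 ohm*cm^2

333.5 ohm*cm^2


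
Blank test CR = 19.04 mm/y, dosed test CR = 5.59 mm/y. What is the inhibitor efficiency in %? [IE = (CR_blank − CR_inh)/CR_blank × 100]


Apply the inhibitor-efficiency definition: IE = (CR_blank − CR_inh)/CR_blank × 100
IE = (19.04 − 5.59) / 19.04 × 100
IE = 13.45 / 19.04 × 100 = 70.6 %

70.6 %


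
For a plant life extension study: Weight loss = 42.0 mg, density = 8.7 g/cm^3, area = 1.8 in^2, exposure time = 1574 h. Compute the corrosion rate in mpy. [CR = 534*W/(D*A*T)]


Apply the mpy weight-loss relation: CR = 534 * W / (D * A * T)
Numerator: 534 * 42.0 = 22428.0
Denominator: 8.7 * 1.8 * 1574 = 24648.84
CR = 22428.0 / 24648.84 = 0.9099 mpy

0.9099 mpy


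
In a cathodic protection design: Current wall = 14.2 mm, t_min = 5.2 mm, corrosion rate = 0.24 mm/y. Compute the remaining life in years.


Apply the remaining-life relation: RL = (t_current − t_min) / CR
RL = (14.2 − 5.2) / 0.24 = 9.0 / 0.24 = 37.5 years

37.5 years


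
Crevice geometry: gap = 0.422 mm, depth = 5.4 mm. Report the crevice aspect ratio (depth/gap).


Aspect ratio = depth / gap
Ratio = 5.4 / 0.422 = 12.8

12.8


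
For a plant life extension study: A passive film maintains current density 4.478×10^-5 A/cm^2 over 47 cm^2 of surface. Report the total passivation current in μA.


I = i_pass * A, then convert A → μA (×10^6)
I = 4.478×10^-5 * 47 * 10^6 = 2104.66 μA

2104.66 μA
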